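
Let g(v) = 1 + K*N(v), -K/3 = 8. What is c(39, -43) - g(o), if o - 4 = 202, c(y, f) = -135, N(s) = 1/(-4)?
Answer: -142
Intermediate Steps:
K = -24 (K = -3*8 = -24)
N(s) = -¼
o = 206 (o = 4 + 202 = 206)
g(v) = 7 (g(v) = 1 - 24*(-¼) = 1 + 6 = 7)
c(39, -43) - g(o) = -135 - 1*7 = -135 - 7 = -142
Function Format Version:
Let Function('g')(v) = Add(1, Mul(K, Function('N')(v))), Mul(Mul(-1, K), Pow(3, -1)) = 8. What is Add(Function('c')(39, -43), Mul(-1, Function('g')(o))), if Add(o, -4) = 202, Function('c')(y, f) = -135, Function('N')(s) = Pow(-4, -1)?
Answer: -142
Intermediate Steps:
K = -24 (K = Mul(-3, 8) = -24)
Function('N')(s) = Rational(-1, 4)
o = 206 (o = Add(4, 202) = 206)
Function('g')(v) = 7 (Function('g')(v) = Add(1, Mul(-24, Rational(-1, 4))) = Add(1, 6) = 7)
Add(Function('c')(39, -43), Mul(-1, Function('g')(o))) = Add(-135, Mul(-1, 7)) = Add(-135, -7) = -142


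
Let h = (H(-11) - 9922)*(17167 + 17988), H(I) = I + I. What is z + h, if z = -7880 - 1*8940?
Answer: -349598140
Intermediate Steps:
z = -16820 (z = -7880 - 8940 = -16820)
H(I) = 2*I
h = -349581320 (h = (2*(-11) - 9922)*(17167 + 17988) = (-22 - 9922)*35155 = -9944*35155 = -349581320)
z + h = -16820 - 349581320 = -349598140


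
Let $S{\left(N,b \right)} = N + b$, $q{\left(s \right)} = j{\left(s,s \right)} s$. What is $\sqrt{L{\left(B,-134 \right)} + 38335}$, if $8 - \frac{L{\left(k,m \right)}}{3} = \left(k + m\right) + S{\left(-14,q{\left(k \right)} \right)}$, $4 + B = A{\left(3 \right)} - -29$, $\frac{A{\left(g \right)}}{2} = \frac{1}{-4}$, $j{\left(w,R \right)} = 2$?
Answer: $\frac{\sqrt{154330}}{2} \approx 196.42$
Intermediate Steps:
$A{\left(g \right)} = - \frac{1}{2}$ ($A{\left(g \right)} = \frac{2}{-4} = 2 \left(- \frac{1}{4}\right) = - \frac{1}{2}$)
$B = \frac{49}{2}$ ($B = -4 - - \frac{57}{2} = -4 + \left(- \frac{1}{2} + 29\right) = -4 + \frac{57}{2} = \frac{49}{2} \approx 24.5$)
$q{\left(s \right)} = 2 s$
$L{\left(k,m \right)} = 66 - 9 k - 3 m$ ($L{\left(k,m \right)} = 24 - 3 \left(\left(k + m\right) + \left(-14 + 2 k\right)\right) = 24 - 3 \left(-14 + m + 3 k\right) = 24 - \left(-42 + 3 m + 9 k\right) = 66 - 9 k - 3 m$)
$\sqrt{L{\left(B,-134 \right)} + 38335} = \sqrt{\left(66 - \frac{441}{2} - -402\right) + 38335} = \sqrt{\left(66 - \frac{441}{2} + 402\right) + 38335} = \sqrt{\frac{495}{2} + 38335} = \sqrt{\frac{77165}{2}} = \frac{\sqrt{154330}}{2}$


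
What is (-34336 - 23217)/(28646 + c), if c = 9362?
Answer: -57553/38008 ≈ -1.5142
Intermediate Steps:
(-34336 - 23217)/(28646 + c) = (-34336 - 23217)/(28646 + 9362) = -57553/38008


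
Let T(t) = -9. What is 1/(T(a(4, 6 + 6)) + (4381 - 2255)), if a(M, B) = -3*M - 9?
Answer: 1/2117 ≈ 0.00047237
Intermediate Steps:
a(M, B) = -9 - 3*M
1/(T(a(4, 6 + 6)) + (4381 - 2255)) = 1/(-9 + (4381 - 2255)) = 1/(-9 + 2126) = 1/2117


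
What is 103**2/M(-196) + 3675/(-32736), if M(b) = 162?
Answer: 57783479/883872 ≈ 65.375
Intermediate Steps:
103**2/M(-196) + 3675/(-32736) = 103**2/162 + 3675/(-32736) = 10609*(1/162) + 3675*(-1/32736) = 10609/162 - 1225/10912 = 57783479/883872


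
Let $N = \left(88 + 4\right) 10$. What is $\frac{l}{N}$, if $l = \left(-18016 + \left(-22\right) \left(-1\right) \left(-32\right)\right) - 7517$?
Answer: $- \frac{26237}{920} \approx -28.518$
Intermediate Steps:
$N = 920$ ($N = 92 \cdot 10 = 920$)
$l = -26237$ ($l = \left(-18016 + 22 \left(-32\right)\right) - 7517 = \left(-18016 - 704\right) - 7517 = -18720 - 7517 = -26237$)
$\frac{l}{N} = - \frac{26237}{920}$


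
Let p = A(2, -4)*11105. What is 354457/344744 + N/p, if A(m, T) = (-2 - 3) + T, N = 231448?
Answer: -44364104447/34455439080 ≈ -1.2876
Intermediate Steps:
A(m, T) = -5 + T
p = -99945 (p = (-5 - 4)*11105 = -9*11105 = -99945)
354457/344744 + N/p = 354457/344744 + 231448/(-99945) = 354457*(1/344744) + 231448*(-1/99945) = 354457/344744 - 231448/99945 = -44364104447/34455439080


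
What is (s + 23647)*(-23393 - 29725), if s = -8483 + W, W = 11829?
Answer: -1433814174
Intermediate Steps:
s = 3346 (s = -8483 + 11829 = 3346)
(s + 23647)*(-23393 - 29725) = (3346 + 23647)*(-23393 - 29725) = 26993*(-53118) = -1433814174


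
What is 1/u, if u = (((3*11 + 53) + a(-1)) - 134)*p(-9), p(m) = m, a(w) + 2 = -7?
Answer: 1/513 ≈ 0.0019493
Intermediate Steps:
a(w) = -9 (a(w) = -2 - 7 = -9)
u = 513 (u = (((3*11 + 53) - 9) - 134)*(-9) = (((33 + 53) - 9) - 134)*(-9) = ((86 - 9) - 134)*(-9) = (77 - 134)*(-9) = -57*(-9) = 513)
1/u = 1/513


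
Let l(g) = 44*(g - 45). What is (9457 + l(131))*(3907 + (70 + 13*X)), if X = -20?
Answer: 49216797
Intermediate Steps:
l(g) = -1980 + 44*g (l(g) = 44*(-45 + g) = -1980 + 44*g)
(9457 + l(131))*(3907 + (70 + 13*X)) = (9457 + (-1980 + 44*131))*(3907 + (70 + 13*(-20))) = (9457 + (-1980 + 5764))*(3907 + (70 - 260)) = (9457 + 3784)*(3907 - 190) = 13241*3717 = 49216797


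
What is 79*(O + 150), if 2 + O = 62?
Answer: 16590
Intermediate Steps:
O = 60 (O = -2 + 62 = 60)
79*(O + 150) = 79*(60 + 150) = 79*210 = 16590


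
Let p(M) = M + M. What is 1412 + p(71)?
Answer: 1554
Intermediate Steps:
p(M) = 2*M
1412 + p(71) = 1412 + 2*71 = 1412 + 142 = 1554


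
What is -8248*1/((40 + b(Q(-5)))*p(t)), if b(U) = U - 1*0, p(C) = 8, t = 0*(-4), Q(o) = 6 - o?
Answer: -1031/51 ≈ -20.216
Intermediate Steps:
t = 0
b(U) = U (b(U) = U + 0 = U)
-8248*1/((40 + b(Q(-5)))*p(t)) = -8248*1/(8*(40 + (6 - 1*(-5)))) = -8248*1/(8*(40 + (6 + 5))) = -8248*1/(8*(40 + 11)) = -8248/(51*8) = -8248/408 = -8248*1/408 = -1031/51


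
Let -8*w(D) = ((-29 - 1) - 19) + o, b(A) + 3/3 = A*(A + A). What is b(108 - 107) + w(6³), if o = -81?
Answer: 69/4 ≈ 17.250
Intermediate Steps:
b(A) = -1 + 2*A² (b(A) = -1 + A*(A + A) = -1 + A*(2*A) = -1 + 2*A²)
w(D) = 65/4 (w(D) = -(((-29 - 1) - 19) - 81)/8 = -((-30 - 19) - 81)/8 = -(-49 - 81)/8 = -⅛*(-130) = 65/4)
b(108 - 107) + w(6³) = (-1 + 2*(108 - 107)²) + 65/4 = (-1 + 2*1²) + 65/4 = (-1 + 2*1) + 65/4 = (-1 + 2) + 65/4 = 1 + 65/4 = 69/4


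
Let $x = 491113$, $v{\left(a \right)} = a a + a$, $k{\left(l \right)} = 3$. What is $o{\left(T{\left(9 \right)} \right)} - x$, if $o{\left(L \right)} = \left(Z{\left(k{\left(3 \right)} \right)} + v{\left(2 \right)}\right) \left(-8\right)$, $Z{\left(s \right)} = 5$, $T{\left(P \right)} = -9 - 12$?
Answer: $-491201$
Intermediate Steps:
$T{\left(P \right)} = -21$ ($T{\left(P \right)} = -9 - 12 = -21$)
$v{\left(a \right)} = a + a^{2}$ ($v{\left(a \right)} = a^{2} + a = a + a^{2}$)
$o{\left(L \right)} = -88$ ($o{\left(L \right)} = \left(5 + 2 \left(1 + 2\right)\right) \left(-8\right) = \left(5 + 2 \cdot 3\right) \left(-8\right) = \left(5 + 6\right) \left(-8\right) = 11 \left(-8\right) = -88$)
$o{\left(T{\left(9 \right)} \right)} - x = -88 - 491113 = -491201$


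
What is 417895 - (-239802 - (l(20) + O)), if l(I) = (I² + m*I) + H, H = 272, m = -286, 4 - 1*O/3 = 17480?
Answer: 600221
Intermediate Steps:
O = -52428 (O = 12 - 3*17480 = 12 - 52440 = -52428)
l(I) = 272 + I² - 286*I (l(I) = (I² - 286*I) + 272 = 272 + I² - 286*I)
417895 - (-239802 - (l(20) + O)) = 417895 - (-239802 - ((272 + 20² - 286*20) - 52428)) = 417895 - (-239802 - ((272 + 400 - 5720) - 52428)) = 417895 - (-239802 - (-5048 - 52428)) = 417895 - (-239802 - 1*(-57476)) = 417895 - (-239802 + 57476) = 417895 - 1*(-182326) = 417895 + 182326 = 600221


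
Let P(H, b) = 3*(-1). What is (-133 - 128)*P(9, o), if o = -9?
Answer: 783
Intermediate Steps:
P(H, b) = -3
(-133 - 128)*P(9, o) = (-133 - 128)*(-3) = -261*(-3) = 783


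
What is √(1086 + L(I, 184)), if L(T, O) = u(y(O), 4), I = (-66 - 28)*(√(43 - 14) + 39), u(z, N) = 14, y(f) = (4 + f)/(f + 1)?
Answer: 10*√11 ≈ 33.166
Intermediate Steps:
y(f) = (4 + f)/(1 + f)
I = -3666 - 94*√29 (I = -94*(√29 + 39) = -94*(39 + √29) = -3666 - 94*√29 ≈ -4172.2)
L(T, O) = 14
√(1086 + L(I, 184)) = √(1086 + 14) = √1100 = 10*√11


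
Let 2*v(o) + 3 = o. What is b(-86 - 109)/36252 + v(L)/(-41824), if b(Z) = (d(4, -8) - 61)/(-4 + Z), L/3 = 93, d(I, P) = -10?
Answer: -124072865/37715565744 ≈ -0.0032897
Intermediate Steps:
L = 279 (L = 3*93 = 279)
b(Z) = -71/(-4 + Z) (b(Z) = (-10 - 61)/(-4 + Z) = -71/(-4 + Z))
v(o) = -3/2 + o/2
b(-86 - 109)/36252 + v(L)/(-41824) = -71/(-4 + (-86 - 109))/36252 + (-3/2 + (½)*279)/(-41824) = -71/(-4 - 195)*(1/36252) + (-3/2 + 279/2)*(-1/41824) = -71/(-199)*(1/36252) + 138*(-1/41824) = -71*(-1/199)*(1/36252) - 69/20912 = (71/199)*(1/36252) - 69/20912 = 71/7214148 - 69/20912 = -124072865/37715565744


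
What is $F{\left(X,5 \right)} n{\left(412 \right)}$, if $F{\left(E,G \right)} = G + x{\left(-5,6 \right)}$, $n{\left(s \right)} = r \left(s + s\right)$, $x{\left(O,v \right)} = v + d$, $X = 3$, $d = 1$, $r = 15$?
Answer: $148320$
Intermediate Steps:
$x{\left(O,v \right)} = 1 + v$ ($x{\left(O,v \right)} = v + 1 = 1 + v$)
$n{\left(s \right)} = 30 s$ ($n{\left(s \right)} = 15 \left(s + s\right) = 15 \cdot 2 s = 30 s$)
$F{\left(E,G \right)} = 7 + G$ ($F{\left(E,G \right)} = G + \left(1 + 6\right) = G + 7 = 7 + G$)
$F{\left(X,5 \right)} n{\left(412 \right)} = \left(7 + 5\right) 30 \cdot 412 = 12 \cdot 12360 = 148320$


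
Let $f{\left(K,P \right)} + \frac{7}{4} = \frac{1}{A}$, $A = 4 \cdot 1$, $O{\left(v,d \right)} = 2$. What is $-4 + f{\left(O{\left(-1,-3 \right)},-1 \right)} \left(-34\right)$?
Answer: $47$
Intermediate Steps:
$A = 4$
$f{\left(K,P \right)} = - \frac{3}{2}$ ($f{\left(K,P \right)} = - \frac{7}{4} + \frac{1}{4} = - \frac{3}{2}$)
$-4 + f{\left(O{\left(-1,-3 \right)},-1 \right)} \left(-34\right) = -4 - -51 = -4 + 51 = 47$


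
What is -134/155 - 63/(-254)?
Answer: -24271/39370 ≈ -0.61648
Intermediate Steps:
-134/155 - 63/(-254) = -134*1/155 - 63*(-1/254) = -134/155 + 63/254 = -24271/39370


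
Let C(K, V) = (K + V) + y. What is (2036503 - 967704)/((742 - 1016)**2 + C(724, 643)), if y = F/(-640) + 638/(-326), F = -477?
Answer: 111497111680/7974407351 ≈ 13.982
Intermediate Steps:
y = -126409/104320 (y = -477/(-640) + 638/(-326) = -477*(-1/640) + 638*(-1/326) = 477/640 - 319/163 = -126409/104320 ≈ -1.2117)
C(K, V) = -126409/104320 + K + V (C(K, V) = (K + V) - 126409/104320 = -126409/104320 + K + V)
(2036503 - 967704)/((742 - 1016)**2 + C(724, 643)) = (2036503 - 967704)/((742 - 1016)**2 + (-126409/104320 + 724 + 643)) = 1068799/((-274)**2 + 142479031/104320) = 1068799/(75076 + 142479031/104320) = 1068799/(7974407351/104320) = 1068799*(104320/7974407351) = 111497111680/7974407351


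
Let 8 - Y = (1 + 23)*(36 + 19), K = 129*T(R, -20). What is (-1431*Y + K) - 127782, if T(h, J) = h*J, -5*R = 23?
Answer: 1761558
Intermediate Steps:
R = -23/5 (R = -⅕*23 = -23/5 ≈ -4.6000)
T(h, J) = J*h
K = 11868 (K = 129*(-20*(-23/5)) = 129*92 = 11868)
Y = -1312 (Y = 8 - (1 + 23)*(36 + 19) = 8 - 24*55 = 8 - 1*1320 = 8 - 1320 = -1312)
(-1431*Y + K) - 127782 = (-1431*(-1312) + 11868) - 127782 = (1877472 + 11868) - 127782 = 1889340 - 127782 = 1761558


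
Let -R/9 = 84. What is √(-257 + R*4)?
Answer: I*√3281 ≈ 57.28*I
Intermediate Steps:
R = -756 (R = -9*84 = -756)
√(-257 + R*4) = √(-257 - 756*4) = √(-257 - 3024) = √(-3281) = I*√3281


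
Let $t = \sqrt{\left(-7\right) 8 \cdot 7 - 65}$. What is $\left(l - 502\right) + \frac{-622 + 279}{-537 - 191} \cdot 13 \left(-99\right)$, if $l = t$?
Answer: $- \frac{8867}{8} + i \sqrt{457} \approx -1108.4 + 21.378 i$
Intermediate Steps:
$t = i \sqrt{457}$ ($t = \sqrt{\left(-56\right) 7 - 65} = \sqrt{-392 - 65} = \sqrt{-457} = i \sqrt{457} \approx 21.378 i$)
$l = i \sqrt{457} \approx 21.378 i$
$\left(l - 502\right) + \frac{-622 + 279}{-537 - 191} \cdot 13 \left(-99\right) = \left(i \sqrt{457} - 502\right) + \frac{-622 + 279}{-537 - 191} \cdot 13 \left(-99\right) = \left(i \sqrt{457} - 502\right) + - \frac{343}{-728} \left(-1287\right) = \left(-502 + i \sqrt{457}\right) + \left(-343\right) \left(- \frac{1}{728}\right) \left(-1287\right) = \left(-502 + i \sqrt{457}\right) + \frac{49}{104} \left(-1287\right) = \left(-502 + i \sqrt{457}\right) - \frac{4851}{8} = - \frac{8867}{8} + i \sqrt{457}$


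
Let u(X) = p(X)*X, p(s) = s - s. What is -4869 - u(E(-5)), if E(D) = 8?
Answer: -4869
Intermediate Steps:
p(s) = 0
u(X) = 0 (u(X) = 0*X = 0)
-4869 - u(E(-5)) = -4869 - 1*0 = -4869 + 0 = -4869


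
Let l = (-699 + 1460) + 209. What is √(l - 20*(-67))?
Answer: √2310 ≈ 48.062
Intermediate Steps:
l = 970 (l = 761 + 209 = 970)
√(l - 20*(-67)) = √(970 - 20*(-67)) = √(970 + 1340) = √2310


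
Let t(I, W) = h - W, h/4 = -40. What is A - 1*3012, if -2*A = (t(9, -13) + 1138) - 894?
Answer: -6121/2 ≈ -3060.5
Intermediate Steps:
h = -160 (h = 4*(-40) = -160)
t(I, W) = -160 - W
A = -97/2 (A = -(((-160 - 1*(-13)) + 1138) - 894)/2 = -(((-160 + 13) + 1138) - 894)/2 = -((-147 + 1138) - 894)/2 = -(991 - 894)/2 = -½*97 = -97/2 ≈ -48.500)
A - 1*3012 = -97/2 - 1*3012 = -97/2 - 3012 = -6121/2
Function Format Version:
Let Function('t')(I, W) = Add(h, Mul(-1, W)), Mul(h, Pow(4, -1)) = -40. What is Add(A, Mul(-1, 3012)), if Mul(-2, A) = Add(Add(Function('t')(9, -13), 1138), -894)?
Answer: Rational(-6121, 2) ≈ -3060.5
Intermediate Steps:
h = -160 (h = Mul(4, -40) = -160)
Function('t')(I, W) = Add(-160, Mul(-1, W))
A = Rational(-97, 2) (A = Mul(Rational(-1, 2), Add(Add(Add(-160, Mul(-1, -13)), 1138), -894)) = Mul(Rational(-1, 2), Add(Add(Add(-160, 13), 1138), -894)) = Mul(Rational(-1, 2), Add(Add(-147, 1138), -894)) = Mul(Rational(-1, 2), Add(991, -894)) = Mul(Rational(-1, 2), 97) = Rational(-97, 2) ≈ -48.500)
Add(A, Mul(-1, 3012)) = Add(Rational(-97, 2), Mul(-1, 3012)) = Add(Rational(-97, 2), -3012) = Rational(-6121, 2)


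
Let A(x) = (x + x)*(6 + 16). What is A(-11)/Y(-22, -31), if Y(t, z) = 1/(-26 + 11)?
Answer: 7260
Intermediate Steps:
Y(t, z) = -1/15 (Y(t, z) = 1/(-15) = -1/15)
A(x) = 44*x (A(x) = (2*x)*22 = 44*x)
A(-11)/Y(-22, -31) = (44*(-11))/(-1/15) = -484*(-15) = 7260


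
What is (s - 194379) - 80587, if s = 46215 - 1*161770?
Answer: -390521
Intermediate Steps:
s = -115555 (s = 46215 - 161770 = -115555)
(s - 194379) - 80587 = (-115555 - 194379) - 80587 = -309934 - 80587 = -390521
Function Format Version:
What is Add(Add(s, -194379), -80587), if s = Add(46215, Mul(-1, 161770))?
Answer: -390521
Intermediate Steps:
s = -115555 (s = Add(46215, -161770) = -115555)
Add(Add(s, -194379), -80587) = Add(Add(-115555, -194379), -80587) = Add(-309934, -80587) = -390521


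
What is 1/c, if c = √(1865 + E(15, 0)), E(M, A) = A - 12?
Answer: √1853/1853 ≈ 0.023231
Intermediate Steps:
E(M, A) = -12 + A
c = √1853 (c = √(1865 + (-12 + 0)) = √(1865 - 12) = √1853 ≈ 43.047)
1/c = 1/(√1853) = √1853/1853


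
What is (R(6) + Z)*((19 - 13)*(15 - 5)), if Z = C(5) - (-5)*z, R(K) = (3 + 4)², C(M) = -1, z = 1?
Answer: 3180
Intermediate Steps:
R(K) = 49 (R(K) = 7² = 49)
Z = 4 (Z = -1 - (-5) = -1 - 1*(-5) = -1 + 5 = 4)
(R(6) + Z)*((19 - 13)*(15 - 5)) = (49 + 4)*((19 - 13)*(15 - 5)) = 53*(6*10) = 53*60 = 3180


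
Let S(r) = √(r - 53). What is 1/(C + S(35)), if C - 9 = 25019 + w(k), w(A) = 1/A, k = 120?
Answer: 360403320/9020177555521 - 43200*I*√2/9020177555521 ≈ 3.9955e-5 - 6.773e-9*I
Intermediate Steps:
C = 3003361/120 (C = 9 + (25019 + 1/120) = 9 + 3002281/120 = 3003361/120 ≈ 25028.)
S(r) = √(-53 + r)
1/(C + S(35)) = 1/(3003361/120 + √(-53 + 35)) = 1/(3003361/120 + √(-18)) = 1/(3003361/120 + 3*I*√2)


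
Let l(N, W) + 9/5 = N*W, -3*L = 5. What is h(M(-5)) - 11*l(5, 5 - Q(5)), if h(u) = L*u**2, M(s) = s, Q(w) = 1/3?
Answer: -4178/15 ≈ -278.53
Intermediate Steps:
Q(w) = 1/3 (Q(w) = 1*(1/3) = 1/3)
L = -5/3 (L = -1/3*5 = -5/3 ≈ -1.6667)
l(N, W) = -9/5 + N*W
h(u) = -5*u**2/3
h(M(-5)) - 11*l(5, 5 - Q(5)) = -5/3*(-5)**2 - 11*(-9/5 + 5*(5 - 1*1/3)) = -5/3*25 - 11*(-9/5 + 5*(5 - 1/3)) = -125/3 - 11*(-9/5 + 5*(14/3)) = -125/3 - 11*(-9/5 + 70/3) = -125/3 - 11*323/15 = -125/3 - 3553/15 = -4178/15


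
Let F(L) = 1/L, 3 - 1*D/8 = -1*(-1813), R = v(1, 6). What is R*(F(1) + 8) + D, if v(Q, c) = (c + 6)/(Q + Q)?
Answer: -14426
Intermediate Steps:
v(Q, c) = (6 + c)/(2*Q) (v(Q, c) = (6 + c)/((2*Q)) = (6 + c)*(1/(2*Q)) = (6 + c)/(2*Q))
R = 6 (R = (1/2)*(6 + 6)/1 = (1/2)*1*12 = 6)
D = -14480 (D = 24 - (-8)*(-1813) = 24 - 8*1813 = 24 - 14504 = -14480)
F(L) = 1/L
R*(F(1) + 8) + D = 6*(1/1 + 8) - 14480 = 6*(1 + 8) - 14480 = 6*9 - 14480 = 54 - 14480 = -14426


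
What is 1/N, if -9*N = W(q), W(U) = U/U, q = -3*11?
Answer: -9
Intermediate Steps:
q = -33
W(U) = 1
N = -⅑ (N = -⅑*1 = -⅑ ≈ -0.11111)
1/N = 1/(-⅑) = -9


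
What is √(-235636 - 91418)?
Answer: I*√327054 ≈ 571.89*I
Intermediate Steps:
√(-235636 - 91418) = √(-327054) = I*√327054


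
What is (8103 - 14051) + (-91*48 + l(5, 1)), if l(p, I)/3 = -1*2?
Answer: -10322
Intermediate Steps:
l(p, I) = -6 (l(p, I) = 3*(-1*2) = 3*(-2) = -6)
(8103 - 14051) + (-91*48 + l(5, 1)) = (8103 - 14051) + (-91*48 - 6) = -5948 + (-4368 - 6) = -5948 - 4374 = -10322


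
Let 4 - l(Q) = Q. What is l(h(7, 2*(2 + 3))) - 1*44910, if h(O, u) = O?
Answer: -44913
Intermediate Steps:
l(Q) = 4 - Q
l(h(7, 2*(2 + 3))) - 1*44910 = (4 - 1*7) - 1*44910 = (4 - 7) - 44910 = -3 - 44910 = -44913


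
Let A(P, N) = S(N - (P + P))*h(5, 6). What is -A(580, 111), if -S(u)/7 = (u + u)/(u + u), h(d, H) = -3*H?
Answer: -126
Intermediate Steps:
S(u) = -7 (S(u) = -7*(u + u)/(u + u) = -7*2*u/(2*u) = -7*2*u*1/(2*u) = -7*1 = -7)
A(P, N) = 126 (A(P, N) = -(-21)*6 = -7*(-18) = 126)
-A(580, 111) = -1*126 = -126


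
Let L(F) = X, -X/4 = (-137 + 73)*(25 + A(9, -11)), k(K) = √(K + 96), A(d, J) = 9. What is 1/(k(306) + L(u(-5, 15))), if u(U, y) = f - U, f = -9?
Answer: 4352/37879607 - √402/75759214 ≈ 0.00011463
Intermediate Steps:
k(K) = √(96 + K)
u(U, y) = -9 - U
X = 8704 (X = -4*(-137 + 73)*(25 + 9) = -(-256)*34 = -4*(-2176) = 8704)
L(F) = 8704
1/(k(306) + L(u(-5, 15))) = 1/(√(96 + 306) + 8704) = 1/(√402 + 8704) = 1/(8704 + √402)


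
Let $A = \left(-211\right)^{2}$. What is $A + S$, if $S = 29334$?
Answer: $73855$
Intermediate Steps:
$A = 44521$
$A + S = 44521 + 29334 = 73855$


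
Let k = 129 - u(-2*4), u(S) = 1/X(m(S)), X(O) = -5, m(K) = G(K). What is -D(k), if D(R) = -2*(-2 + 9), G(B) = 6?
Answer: 14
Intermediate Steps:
m(K) = 6
u(S) = -1/5 (u(S) = 1/(-5) = -1/5)
k = 646/5 (k = 129 - 1*(-1/5) = 129 + 1/5 = 646/5 ≈ 129.20)
D(R) = -14 (D(R) = -2*7 = -14)
-D(k) = -1*(-14) = 14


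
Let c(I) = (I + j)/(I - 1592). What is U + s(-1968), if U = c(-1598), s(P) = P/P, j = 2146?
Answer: 1321/1595 ≈ 0.82821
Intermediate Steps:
c(I) = (2146 + I)/(-1592 + I) (c(I) = (I + 2146)/(I - 1592) = (2146 + I)/(-1592 + I))
s(P) = 1
U = -274/1595 (U = (2146 - 1598)/(-1592 - 1598) = 548/(-3190) = -1/3190*548 = -274/1595 ≈ -0.17179)
U + s(-1968) = -274/1595 + 1 = 1321/1595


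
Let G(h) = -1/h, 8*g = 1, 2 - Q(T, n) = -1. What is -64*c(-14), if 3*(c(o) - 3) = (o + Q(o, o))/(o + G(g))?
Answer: -608/3 ≈ -202.67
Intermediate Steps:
Q(T, n) = 3 (Q(T, n) = 2 - 1*(-1) = 2 + 1 = 3)
g = ⅛ (g = (⅛)*1 = ⅛ ≈ 0.12500)
c(o) = 3 + (3 + o)/(3*(-8 + o)) (c(o) = 3 + ((o + 3)/(o - 1/⅛))/3 = 3 + ((3 + o)/(o - 1*8))/3 = 3 + ((3 + o)/(o - 8))/3 = 3 + ((3 + o)/(-8 + o))/3 = 3 + (3 + o)/(3*(-8 + o)))
-64*c(-14) = -64*(-69 + 10*(-14))/(3*(-8 - 14)) = -64*(-69 - 140)/(3*(-22)) = -64*(-1)*(-209)/(3*22) = -64*19/6 = -608/3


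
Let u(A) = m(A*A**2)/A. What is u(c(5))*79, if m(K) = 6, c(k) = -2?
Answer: -237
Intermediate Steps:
u(A) = 6/A
u(c(5))*79 = (6/(-2))*79 = (6*(-1/2))*79 = -3*79 = -237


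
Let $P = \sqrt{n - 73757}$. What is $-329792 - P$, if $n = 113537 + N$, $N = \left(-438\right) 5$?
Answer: $-329792 - \sqrt{37590} \approx -3.2999 \cdot 10^{5}$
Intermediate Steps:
$N = -2190$
$n = 111347$ ($n = 113537 - 2190 = 111347$)
$P = \sqrt{37590}$ ($P = \sqrt{111347 - 73757} = \sqrt{37590} \approx 193.88$)
$-329792 - P = -329792 - \sqrt{37590}$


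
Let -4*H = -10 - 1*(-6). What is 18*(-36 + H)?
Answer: -630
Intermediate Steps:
H = 1 (H = -(-10 - 1*(-6))/4 = -(-10 + 6)/4 = -¼*(-4) = 1)
18*(-36 + H) = 18*(-36 + 1) = 18*(-35) = -630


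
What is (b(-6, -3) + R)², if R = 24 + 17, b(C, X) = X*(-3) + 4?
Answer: 2916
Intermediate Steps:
b(C, X) = 4 - 3*X (b(C, X) = -3*X + 4 = 4 - 3*X)
R = 41
(b(-6, -3) + R)² = ((4 - 3*(-3)) + 41)² = ((4 + 9) + 41)² = (13 + 41)² = 54² = 2916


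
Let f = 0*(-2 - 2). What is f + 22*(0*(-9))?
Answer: 0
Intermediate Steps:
f = 0 (f = 0*(-4) = 0)
f + 22*(0*(-9)) = 0 + 22*(0*(-9)) = 0 + 22*0 = 0 + 0 = 0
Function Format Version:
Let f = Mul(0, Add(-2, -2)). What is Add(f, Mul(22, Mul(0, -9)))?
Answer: 0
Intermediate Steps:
f = 0 (f = Mul(0, -4) = 0)
Add(f, Mul(22, Mul(0, -9))) = Add(0, Mul(22, Mul(0, -9))) = Add(0, Mul(22, 0)) = Add(0, 0) = 0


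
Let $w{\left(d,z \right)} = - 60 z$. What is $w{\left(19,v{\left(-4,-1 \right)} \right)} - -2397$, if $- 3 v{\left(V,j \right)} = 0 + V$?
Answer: $2317$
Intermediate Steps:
$v{\left(V,j \right)} = - \frac{V}{3}$ ($v{\left(V,j \right)} = - \frac{0 + V}{3} = - \frac{V}{3}$)
$w{\left(19,v{\left(-4,-1 \right)} \right)} - -2397 = - 60 \left(\left(- \frac{1}{3}\right) \left(-4\right)\right) - -2397 = \left(-60\right) \frac{4}{3} + 2397 = -80 + 2397 = 2317$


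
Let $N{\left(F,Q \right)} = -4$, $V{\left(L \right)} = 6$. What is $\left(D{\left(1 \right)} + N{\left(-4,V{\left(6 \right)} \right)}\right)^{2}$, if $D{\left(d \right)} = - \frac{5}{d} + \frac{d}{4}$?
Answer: $\frac{1225}{16} \approx 76.563$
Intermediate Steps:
$D{\left(d \right)} = - \frac{5}{d} + \frac{d}{4}$ ($D{\left(d \right)} = - \frac{5}{d} + d \frac{1}{4} = - \frac{5}{d} + \frac{d}{4}$)
$\left(D{\left(1 \right)} + N{\left(-4,V{\left(6 \right)} \right)}\right)^{2} = \left(\left(- \frac{5}{1} + \frac{1}{4} \cdot 1\right) - 4\right)^{2} = \left(\left(\left(-5\right) 1 + \frac{1}{4}\right) - 4\right)^{2} = \left(\left(-5 + \frac{1}{4}\right) - 4\right)^{2} = \left(- \frac{19}{4} - 4\right)^{2} = \left(- \frac{35}{4}\right)^{2} = \frac{1225}{16}$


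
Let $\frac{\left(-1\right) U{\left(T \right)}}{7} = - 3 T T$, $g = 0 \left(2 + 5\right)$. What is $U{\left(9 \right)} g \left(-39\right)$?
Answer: $0$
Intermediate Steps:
$g = 0$ ($g = 0 \cdot 7 = 0$)
$U{\left(T \right)} = 21 T^{2}$ ($U{\left(T \right)} = - 7 - 3 T T = - 7 \left(- 3 T^{2}\right) = 21 T^{2}$)
$U{\left(9 \right)} g \left(-39\right) = 21 \cdot 9^{2} \cdot 0 \left(-39\right) = 21 \cdot 81 \cdot 0 \left(-39\right) = 1701 \cdot 0 \left(-39\right) = 0 \left(-39\right) = 0$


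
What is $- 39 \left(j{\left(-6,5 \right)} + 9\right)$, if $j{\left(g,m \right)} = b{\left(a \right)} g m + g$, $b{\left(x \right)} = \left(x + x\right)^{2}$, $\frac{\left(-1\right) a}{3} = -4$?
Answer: $673803$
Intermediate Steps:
$a = 12$ ($a = \left(-3\right) \left(-4\right) = 12$)
$b{\left(x \right)} = 4 x^{2}$ ($b{\left(x \right)} = \left(2 x\right)^{2} = 4 x^{2}$)
$j{\left(g,m \right)} = g + 576 g m$ ($j{\left(g,m \right)} = 4 \cdot 12^{2} g m + g = 4 \cdot 144 g m + g = 576 g m + g = g + 576 g m$)
$- 39 \left(j{\left(-6,5 \right)} + 9\right) = - 39 \left(- 6 \left(1 + 576 \cdot 5\right) + 9\right) = - 39 \left(- 6 \left(1 + 2880\right) + 9\right) = - 39 \left(\left(-6\right) 2881 + 9\right) = - 39 \left(-17286 + 9\right) = \left(-39\right) \left(-17277\right) = 673803$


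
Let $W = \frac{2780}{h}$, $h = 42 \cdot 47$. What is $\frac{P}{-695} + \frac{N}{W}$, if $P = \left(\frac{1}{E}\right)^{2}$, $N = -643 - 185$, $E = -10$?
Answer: $- \frac{40861801}{69500} \approx -587.94$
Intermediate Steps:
$h = 1974$
$W = \frac{1390}{987}$ ($W = \frac{2780}{1974} = 2780 \cdot \frac{1}{1974} = \frac{1390}{987} \approx 1.4083$)
$N = -828$ ($N = -643 - 185 = -828$)
$P = \frac{1}{100}$ ($P = \left(\frac{1}{-10}\right)^{2} = \left(- \frac{1}{10}\right)^{2} = \frac{1}{100} \approx 0.01$)
$\frac{P}{-695} + \frac{N}{W} = \frac{1}{100 \left(-695\right)} - \frac{828}{\frac{1390}{987}} = \frac{1}{100} \left(- \frac{1}{695}\right) - \frac{408618}{695} = - \frac{1}{69500} - \frac{408618}{695} = - \frac{40861801}{69500}$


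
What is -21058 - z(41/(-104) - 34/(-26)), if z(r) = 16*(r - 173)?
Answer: -237960/13 ≈ -18305.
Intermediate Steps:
z(r) = -2768 + 16*r (z(r) = 16*(-173 + r) = -2768 + 16*r)
-21058 - z(41/(-104) - 34/(-26)) = -21058 - (-2768 + 16*(41/(-104) - 34/(-26))) = -21058 - (-2768 + 16*(41*(-1/104) - 34*(-1/26))) = -21058 - (-2768 + 16*(-41/104 + 17/13)) = -21058 - (-2768 + 16*(95/104)) = -21058 - (-2768 + 190/13) = -21058 - 1*(-35794/13) = -21058 + 35794/13 = -237960/13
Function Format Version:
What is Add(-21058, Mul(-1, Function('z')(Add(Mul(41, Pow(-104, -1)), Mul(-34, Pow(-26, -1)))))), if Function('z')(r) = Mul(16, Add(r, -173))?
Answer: Rational(-237960, 13) ≈ -18305.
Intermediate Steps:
Function('z')(r) = Add(-2768, Mul(16, r)) (Function('z')(r) = Mul(16, Add(-173, r)) = Add(-2768, Mul(16, r)))
Add(-21058, Mul(-1, Function('z')(Add(Mul(41, Pow(-104, -1)), Mul(-34, Pow(-26, -1)))))) = Add(-21058, Mul(-1, Add(-2768, Mul(16, Add(Mul(41, Pow(-104, -1)), Mul(-34, Pow(-26, -1))))))) = Add(-21058, Mul(-1, Add(-2768, Mul(16, Add(Mul(41, Rational(-1, 104)), Mul(-34, Rational(-1, 26))))))) = Add(-21058, Mul(-1, Add(-2768, Mul(16, Add(Rational(-41, 104), Rational(17, 13)))))) = Add(-21058, Mul(-1, Add(-2768, Mul(16, Rational(95, 104))))) = Add(-21058, Mul(-1, Add(-2768, Rational(190, 13)))) = Add(-21058, Mul(-1, Rational(-35794, 13))) = Add(-21058, Rational(35794, 13)) = Rational(-237960, 13)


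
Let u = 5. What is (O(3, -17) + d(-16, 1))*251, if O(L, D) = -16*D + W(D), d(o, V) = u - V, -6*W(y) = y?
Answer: 419923/6 ≈ 69987.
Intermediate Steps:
W(y) = -y/6
d(o, V) = 5 - V
O(L, D) = -97*D/6 (O(L, D) = -16*D - D/6 = -97*D/6)
(O(3, -17) + d(-16, 1))*251 = (-97/6*(-17) + (5 - 1*1))*251 = (1649/6 + (5 - 1))*251 = (1649/6 + 4)*251 = (1673/6)*251 = 419923/6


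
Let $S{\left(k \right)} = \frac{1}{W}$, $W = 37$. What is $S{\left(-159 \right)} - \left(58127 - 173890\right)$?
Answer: $\frac{4283232}{37} \approx 1.1576 \cdot 10^{5}$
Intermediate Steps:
$S{\left(k \right)} = \frac{1}{37}$
$S{\left(-159 \right)} - \left(58127 - 173890\right) = \frac{1}{37} - \left(58127 - 173890\right) = \frac{1}{37} - -115763 = \frac{1}{37} + 115763 = \frac{4283232}{37}$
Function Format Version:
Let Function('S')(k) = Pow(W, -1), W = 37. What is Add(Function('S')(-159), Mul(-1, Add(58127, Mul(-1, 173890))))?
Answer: Rational(4283232, 37) ≈ 1.1576e+5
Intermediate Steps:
Function('S')(k) = Rational(1, 37) (Function('S')(k) = Pow(37, -1) = Rational(1, 37))
Add(Function('S')(-159), Mul(-1, Add(58127, Mul(-1, 173890)))) = Add(Rational(1, 37), Mul(-1, Add(58127, Mul(-1, 173890)))) = Add(Rational(1, 37), Mul(-1, Add(58127, -173890))) = Add(Rational(1, 37), Mul(-1, -115763)) = Add(Rational(1, 37), 115763) = Rational(4283232, 37)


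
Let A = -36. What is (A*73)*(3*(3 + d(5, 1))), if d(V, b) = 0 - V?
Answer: 15768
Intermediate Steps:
d(V, b) = -V
(A*73)*(3*(3 + d(5, 1))) = (-36*73)*(3*(3 - 1*5)) = -7884*(3 - 5) = -7884*(-2) = -2628*(-6) = 15768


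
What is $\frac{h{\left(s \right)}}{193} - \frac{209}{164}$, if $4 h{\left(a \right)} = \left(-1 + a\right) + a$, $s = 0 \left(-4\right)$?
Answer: $- \frac{20189}{15826} \approx -1.2757$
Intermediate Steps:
$s = 0$
$h{\left(a \right)} = - \frac{1}{4} + \frac{a}{2}$ ($h{\left(a \right)} = \frac{\left(-1 + a\right) + a}{4} = \frac{-1 + 2 a}{4} = - \frac{1}{4} + \frac{a}{2}$)
$\frac{h{\left(s \right)}}{193} - \frac{209}{164} = \frac{- \frac{1}{4} + \frac{1}{2} \cdot 0}{193} - \frac{209}{164} = \left(- \frac{1}{4} + 0\right) \frac{1}{193} - \frac{209}{164} = \left(- \frac{1}{4}\right) \frac{1}{193} - \frac{209}{164} = - \frac{1}{772} - \frac{209}{164} = - \frac{20189}{15826}$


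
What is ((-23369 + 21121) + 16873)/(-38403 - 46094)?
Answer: -14625/84497 ≈ -0.17308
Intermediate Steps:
((-23369 + 21121) + 16873)/(-38403 - 46094) = (-2248 + 16873)/(-84497) = 14625*(-1/84497) = -14625/84497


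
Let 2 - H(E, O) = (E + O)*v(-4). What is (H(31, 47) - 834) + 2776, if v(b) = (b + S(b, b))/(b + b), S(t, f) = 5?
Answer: 7815/4 ≈ 1953.8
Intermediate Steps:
v(b) = (5 + b)/(2*b) (v(b) = (b + 5)/(b + b) = (5 + b)/((2*b)) = (5 + b)*(1/(2*b)) = (5 + b)/(2*b))
H(E, O) = 2 + E/8 + O/8 (H(E, O) = 2 - (E + O)*(1/2)*(5 - 4)/(-4) = 2 - (E + O)*(1/2)*(-1/4)*1 = 2 - (E + O)*(-1)/8 = 2 - (-E/8 - O/8) = 2 + (E/8 + O/8) = 2 + E/8 + O/8)
(H(31, 47) - 834) + 2776 = ((2 + (1/8)*31 + (1/8)*47) - 834) + 2776 = ((2 + 31/8 + 47/8) - 834) + 2776 = (47/4 - 834) + 2776 = -3289/4 + 2776 = 7815/4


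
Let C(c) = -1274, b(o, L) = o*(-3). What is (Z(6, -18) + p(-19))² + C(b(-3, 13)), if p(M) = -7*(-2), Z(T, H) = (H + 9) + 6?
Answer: -1153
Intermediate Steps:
Z(T, H) = 15 + H (Z(T, H) = (9 + H) + 6 = 15 + H)
b(o, L) = -3*o
p(M) = 14
(Z(6, -18) + p(-19))² + C(b(-3, 13)) = ((15 - 18) + 14)² - 1274 = (-3 + 14)² - 1274 = 11² - 1274 = 121 - 1274 = -1153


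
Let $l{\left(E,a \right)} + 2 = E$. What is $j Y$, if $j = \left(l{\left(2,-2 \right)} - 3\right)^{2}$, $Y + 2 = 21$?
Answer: $171$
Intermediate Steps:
$Y = 19$ ($Y = -2 + 21 = 19$)
$l{\left(E,a \right)} = -2 + E$
$j = 9$ ($j = \left(\left(-2 + 2\right) - 3\right)^{2} = \left(0 - 3\right)^{2} = \left(-3\right)^{2} = 9$)
$j Y = 9 \cdot 19 = 171$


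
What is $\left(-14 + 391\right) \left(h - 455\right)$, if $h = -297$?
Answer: $-283504$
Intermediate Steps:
$\left(-14 + 391\right) \left(h - 455\right) = \left(-14 + 391\right) \left(-297 - 455\right) = 377 \left(-752\right) = -283504$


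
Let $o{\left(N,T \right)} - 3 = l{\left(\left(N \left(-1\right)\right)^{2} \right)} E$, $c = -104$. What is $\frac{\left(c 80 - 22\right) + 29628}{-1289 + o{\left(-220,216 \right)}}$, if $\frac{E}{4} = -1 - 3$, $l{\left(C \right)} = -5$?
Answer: $- \frac{10643}{603} \approx -17.65$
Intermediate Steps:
$E = -16$ ($E = 4 \left(-1 - 3\right) = 4 \left(-4\right) = -16$)
$o{\left(N,T \right)} = 83$ ($o{\left(N,T \right)} = 3 - -80 = 3 + 80 = 83$)
$\frac{\left(c 80 - 22\right) + 29628}{-1289 + o{\left(-220,216 \right)}} = \frac{\left(\left(-104\right) 80 - 22\right) + 29628}{-1289 + 83} = \frac{\left(-8320 - 22\right) + 29628}{-1206} = \left(-8342 + 29628\right) \left(- \frac{1}{1206}\right) = 21286 \left(- \frac{1}{1206}\right) = - \frac{10643}{603}$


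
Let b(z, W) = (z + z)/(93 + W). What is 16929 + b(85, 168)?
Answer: 4418639/261 ≈ 16930.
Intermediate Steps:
b(z, W) = 2*z/(93 + W) (b(z, W) = (2*z)/(93 + W) = 2*z/(93 + W))
16929 + b(85, 168) = 16929 + 2*85/(93 + 168) = 16929 + 2*85/261 = 16929 + 2*85*(1/261) = 16929 + 170/261 = 4418639/261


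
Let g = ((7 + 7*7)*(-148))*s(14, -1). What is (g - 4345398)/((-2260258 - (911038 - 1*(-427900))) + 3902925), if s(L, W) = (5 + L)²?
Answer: -7337366/303729 ≈ -24.158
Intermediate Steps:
g = -2991968 (g = ((7 + 7*7)*(-148))*(5 + 14)² = ((7 + 49)*(-148))*19² = (56*(-148))*361 = -8288*361 = -2991968)
(g - 4345398)/((-2260258 - (911038 - 1*(-427900))) + 3902925) = (-2991968 - 4345398)/((-2260258 - (911038 - 1*(-427900))) + 3902925) = -7337366/((-2260258 - (911038 + 427900)) + 3902925) = -7337366/((-2260258 - 1*1338938) + 3902925) = -7337366/((-2260258 - 1338938) + 3902925) = -7337366/(-3599196 + 3902925) = -7337366/303729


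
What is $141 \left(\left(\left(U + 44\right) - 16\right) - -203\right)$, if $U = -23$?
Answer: $29328$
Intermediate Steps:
$141 \left(\left(\left(U + 44\right) - 16\right) - -203\right) = 141 \left(\left(\left(-23 + 44\right) - 16\right) - -203\right) = 141 \left(\left(21 - 16\right) + 203\right) = 141 \left(5 + 203\right) = 141 \cdot 208 = 29328$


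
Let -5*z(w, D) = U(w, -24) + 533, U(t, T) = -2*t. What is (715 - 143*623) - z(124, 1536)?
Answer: -88317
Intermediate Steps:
z(w, D) = -533/5 + 2*w/5 (z(w, D) = -(-2*w + 533)/5 = -(533 - 2*w)/5 = -533/5 + 2*w/5)
(715 - 143*623) - z(124, 1536) = (715 - 143*623) - (-533/5 + (2/5)*124) = (715 - 89089) - (-533/5 + 248/5) = -88374 - 1*(-57) = -88374 + 57 = -88317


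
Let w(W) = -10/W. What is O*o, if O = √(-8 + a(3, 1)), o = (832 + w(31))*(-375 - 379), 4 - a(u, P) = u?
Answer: -19439628*I*√7/31 ≈ -1.6591e+6*I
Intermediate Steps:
a(u, P) = 4 - u
o = -19439628/31 (o = (832 - 10/31)*(-375 - 379) = (832 - 10*1/31)*(-754) = (832 - 10/31)*(-754) = (25782/31)*(-754) = -19439628/31 ≈ -6.2709e+5)
O = I*√7 (O = √(-8 + (4 - 1*3)) = √(-8 + (4 - 3)) = √(-8 + 1) = √(-7) = I*√7 ≈ 2.6458*I)
O*o = (I*√7)*(-19439628/31) = -19439628*I*√7/31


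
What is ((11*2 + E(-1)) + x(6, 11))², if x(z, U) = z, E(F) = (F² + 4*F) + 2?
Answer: 729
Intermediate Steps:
E(F) = 2 + F² + 4*F
((11*2 + E(-1)) + x(6, 11))² = ((11*2 + (2 + (-1)² + 4*(-1))) + 6)² = ((22 + (2 + 1 - 4)) + 6)² = ((22 - 1) + 6)² = (21 + 6)² = 27² = 729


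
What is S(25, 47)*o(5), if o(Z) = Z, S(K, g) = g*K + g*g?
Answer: 16920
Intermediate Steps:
S(K, g) = g² + K*g (S(K, g) = K*g + g² = g² + K*g)
S(25, 47)*o(5) = (47*(25 + 47))*5 = (47*72)*5 = 3384*5 = 16920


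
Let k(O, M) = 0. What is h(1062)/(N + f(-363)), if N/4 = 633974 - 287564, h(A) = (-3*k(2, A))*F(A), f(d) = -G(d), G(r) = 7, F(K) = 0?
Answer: 0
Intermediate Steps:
f(d) = -7 (f(d) = -1*7 = -7)
h(A) = 0 (h(A) = -3*0*0 = 0*0 = 0)
N = 1385640 (N = 4*(633974 - 287564) = 4*346410 = 1385640)
h(1062)/(N + f(-363)) = 0/(1385640 - 7) = 0/1385633 = 0*(1/1385633) = 0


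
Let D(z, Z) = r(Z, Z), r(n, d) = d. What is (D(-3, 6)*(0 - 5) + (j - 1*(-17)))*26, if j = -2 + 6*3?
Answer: 78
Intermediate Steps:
D(z, Z) = Z
j = 16 (j = -2 + 18 = 16)
(D(-3, 6)*(0 - 5) + (j - 1*(-17)))*26 = (6*(0 - 5) + (16 - 1*(-17)))*26 = (6*(-5) + (16 + 17))*26 = (-30 + 33)*26 = 3*26 = 78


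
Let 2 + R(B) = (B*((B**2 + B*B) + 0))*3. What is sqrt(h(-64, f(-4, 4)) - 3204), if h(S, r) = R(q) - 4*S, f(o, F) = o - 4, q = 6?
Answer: I*sqrt(1654) ≈ 40.669*I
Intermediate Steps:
f(o, F) = -4 + o
R(B) = -2 + 6*B**3 (R(B) = -2 + (B*((B**2 + B*B) + 0))*3 = -2 + (B*((B**2 + B**2) + 0))*3 = -2 + (B*(2*B**2 + 0))*3 = -2 + (B*(2*B**2))*3 = -2 + (2*B**3)*3 = -2 + 6*B**3)
h(S, r) = 1294 - 4*S (h(S, r) = (-2 + 6*6**3) - 4*S = (-2 + 6*216) - 4*S = (-2 + 1296) - 4*S = 1294 - 4*S)
sqrt(h(-64, f(-4, 4)) - 3204) = sqrt((1294 - 4*(-64)) - 3204) = sqrt((1294 + 256) - 3204) = sqrt(1550 - 3204) = sqrt(-1654) = I*sqrt(1654)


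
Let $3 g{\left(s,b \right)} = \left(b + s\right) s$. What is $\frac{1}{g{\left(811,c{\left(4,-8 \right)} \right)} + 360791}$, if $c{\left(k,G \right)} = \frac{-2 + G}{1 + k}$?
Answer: $\frac{3}{1738472} \approx 1.7257 \cdot 10^{-6}$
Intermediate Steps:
$c{\left(k,G \right)} = \frac{-2 + G}{1 + k}$
$g{\left(s,b \right)} = \frac{s \left(b + s\right)}{3}$ ($g{\left(s,b \right)} = \frac{\left(b + s\right) s}{3} = \frac{s \left(b + s\right)}{3}$)
$\frac{1}{g{\left(811,c{\left(4,-8 \right)} \right)} + 360791} = \frac{1}{\frac{1}{3} \cdot 811 \left(\frac{-2 - 8}{1 + 4} + 811\right) + 360791} = \frac{1}{\frac{1}{3} \cdot 811 \left(\frac{1}{5} \left(-10\right) + 811\right) + 360791} = \frac{1}{\frac{1}{3} \cdot 811 \left(-2 + 811\right) + 360791} = \frac{1}{\frac{1}{3} \cdot 811 \cdot 809 + 360791} = \frac{1}{\frac{656099}{3} + 360791} = \frac{1}{\frac{1738472}{3}} = \frac{3}{1738472}$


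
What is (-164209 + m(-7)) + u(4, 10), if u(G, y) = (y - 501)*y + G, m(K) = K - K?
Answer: -169115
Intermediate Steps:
m(K) = 0
u(G, y) = G + y*(-501 + y) (u(G, y) = (-501 + y)*y + G = y*(-501 + y) + G = G + y*(-501 + y))
(-164209 + m(-7)) + u(4, 10) = (-164209 + 0) + (4 + 10² - 501*10) = -164209 + (4 + 100 - 5010) = -164209 - 4906 = -169115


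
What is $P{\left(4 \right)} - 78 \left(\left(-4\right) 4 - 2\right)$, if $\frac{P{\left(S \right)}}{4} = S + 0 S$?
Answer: $1420$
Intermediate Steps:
$P{\left(S \right)} = 4 S$ ($P{\left(S \right)} = 4 \left(S + 0 S\right) = 4 \left(S + 0\right) = 4 S$)
$P{\left(4 \right)} - 78 \left(\left(-4\right) 4 - 2\right) = 4 \cdot 4 - 78 \left(\left(-4\right) 4 - 2\right) = 16 - 78 \left(-16 - 2\right) = 16 - -1404 = 16 + 1404 = 1420$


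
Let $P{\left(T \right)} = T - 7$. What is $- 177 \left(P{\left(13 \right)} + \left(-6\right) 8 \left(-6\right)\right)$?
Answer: $-52038$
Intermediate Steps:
$P{\left(T \right)} = -7 + T$
$- 177 \left(P{\left(13 \right)} + \left(-6\right) 8 \left(-6\right)\right) = - 177 \left(\left(-7 + 13\right) + \left(-6\right) 8 \left(-6\right)\right) = - 177 \left(6 - -288\right) = - 177 \left(6 + 288\right) = \left(-177\right) 294 = -52038$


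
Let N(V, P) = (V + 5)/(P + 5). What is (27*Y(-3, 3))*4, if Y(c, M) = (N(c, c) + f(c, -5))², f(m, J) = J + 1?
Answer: 972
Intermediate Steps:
f(m, J) = 1 + J
N(V, P) = (5 + V)/(5 + P)
Y(c, M) = 9 (Y(c, M) = ((5 + c)/(5 + c) + (1 - 5))² = (1 - 4)² = (-3)² = 9)
(27*Y(-3, 3))*4 = (27*9)*4 = 243*4 = 972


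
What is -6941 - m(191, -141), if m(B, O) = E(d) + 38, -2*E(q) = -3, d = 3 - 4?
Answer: -13961/2 ≈ -6980.5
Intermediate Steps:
d = -1
E(q) = 3/2 (E(q) = -½*(-3) = 3/2)
m(B, O) = 79/2 (m(B, O) = 3/2 + 38 = 79/2)
-6941 - m(191, -141) = -6941 - 1*79/2 = -6941 - 79/2 = -13961/2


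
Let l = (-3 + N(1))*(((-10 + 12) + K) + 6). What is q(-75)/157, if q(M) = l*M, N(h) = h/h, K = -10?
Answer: -300/157 ≈ -1.9108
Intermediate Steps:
N(h) = 1
l = 4 (l = (-3 + 1)*(((-10 + 12) - 10) + 6) = -2*((2 - 10) + 6) = -2*(-8 + 6) = -2*(-2) = 4)
q(M) = 4*M
q(-75)/157 = (4*(-75))/157 = -300*1/157 = -300/157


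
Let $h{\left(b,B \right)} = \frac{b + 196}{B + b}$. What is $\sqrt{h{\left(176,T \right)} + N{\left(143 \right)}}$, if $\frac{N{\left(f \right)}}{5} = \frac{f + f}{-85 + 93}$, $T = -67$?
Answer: $\frac{\sqrt{8657107}}{218} \approx 13.497$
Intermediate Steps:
$h{\left(b,B \right)} = \frac{196 + b}{B + b}$
$N{\left(f \right)} = \frac{5 f}{4}$ ($N{\left(f \right)} = 5 \frac{f + f}{-85 + 93} = 5 \frac{2 f}{8} = 5 \cdot 2 f \frac{1}{8} = 5 \frac{f}{4} = \frac{5 f}{4}$)
$\sqrt{h{\left(176,T \right)} + N{\left(143 \right)}} = \sqrt{\frac{196 + 176}{-67 + 176} + \frac{5}{4} \cdot 143} = \sqrt{\frac{1}{109} \cdot 372 + \frac{715}{4}} = \sqrt{\frac{372}{109} + \frac{715}{4}} = \sqrt{\frac{79423}{436}} = \frac{\sqrt{8657107}}{218}$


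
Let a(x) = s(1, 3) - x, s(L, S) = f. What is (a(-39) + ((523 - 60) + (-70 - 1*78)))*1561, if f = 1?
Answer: 554155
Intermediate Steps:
s(L, S) = 1
a(x) = 1 - x
(a(-39) + ((523 - 60) + (-70 - 1*78)))*1561 = ((1 - 1*(-39)) + ((523 - 60) + (-70 - 1*78)))*1561 = ((1 + 39) + (463 + (-70 - 78)))*1561 = (40 + (463 - 148))*1561 = (40 + 315)*1561 = 355*1561 = 554155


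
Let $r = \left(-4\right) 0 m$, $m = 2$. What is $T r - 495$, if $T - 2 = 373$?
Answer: $-495$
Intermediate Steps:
$T = 375$ ($T = 2 + 373 = 375$)
$r = 0$ ($r = \left(-4\right) 0 \cdot 2 = 0 \cdot 2 = 0$)
$T r - 495 = 375 \cdot 0 - 495 = 0 - 495 = -495$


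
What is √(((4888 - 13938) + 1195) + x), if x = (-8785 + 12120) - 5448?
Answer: 4*I*√623 ≈ 99.84*I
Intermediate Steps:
x = -2113 (x = 3335 - 5448 = -2113)
√(((4888 - 13938) + 1195) + x) = √(((4888 - 13938) + 1195) - 2113) = √((-9050 + 1195) - 2113) = √(-7855 - 2113) = √(-9968) = 4*I*√623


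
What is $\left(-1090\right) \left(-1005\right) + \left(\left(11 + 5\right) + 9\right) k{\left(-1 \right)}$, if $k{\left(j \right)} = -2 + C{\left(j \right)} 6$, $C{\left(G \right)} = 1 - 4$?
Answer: $1094950$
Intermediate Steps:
$C{\left(G \right)} = -3$ ($C{\left(G \right)} = 1 - 4 = -3$)
$k{\left(j \right)} = -20$ ($k{\left(j \right)} = -2 - 18 = -20$)
$\left(-1090\right) \left(-1005\right) + \left(\left(11 + 5\right) + 9\right) k{\left(-1 \right)} = \left(-1090\right) \left(-1005\right) + \left(\left(11 + 5\right) + 9\right) \left(-20\right) = 1095450 + \left(16 + 9\right) \left(-20\right) = 1095450 + 25 \left(-20\right) = 1095450 - 500 = 1094950$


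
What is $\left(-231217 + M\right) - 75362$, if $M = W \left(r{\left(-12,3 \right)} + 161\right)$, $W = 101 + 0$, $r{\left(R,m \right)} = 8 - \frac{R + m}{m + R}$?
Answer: $-289611$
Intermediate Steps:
$r{\left(R,m \right)} = 7$ ($r{\left(R,m \right)} = 8 - \frac{R + m}{R + m} = 8 - 1 = 7$)
$W = 101$
$M = 16968$ ($M = 101 \left(7 + 161\right) = 101 \cdot 168 = 16968$)
$\left(-231217 + M\right) - 75362 = \left(-231217 + 16968\right) - 75362 = -214249 - 75362 = -289611$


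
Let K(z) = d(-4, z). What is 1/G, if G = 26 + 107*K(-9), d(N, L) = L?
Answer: -1/937 ≈ -0.0010672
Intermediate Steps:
K(z) = z
G = -937 (G = 26 + 107*(-9) = 26 - 963 = -937)
1/G = 1/(-937) = -1/937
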